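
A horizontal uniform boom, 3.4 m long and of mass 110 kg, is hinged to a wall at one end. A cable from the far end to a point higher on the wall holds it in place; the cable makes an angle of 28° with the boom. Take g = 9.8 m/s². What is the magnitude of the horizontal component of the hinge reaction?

H_x ≈ 1010 N

Take torques about the hinge: T sin 28° · 3.4 = 110×9.8×1.7 = 1832.6 N·m.
So T = 1832.6 / (0.4695 × 3.4) = 1148.1 N.
ΣF_x = 0: H_x = T cos 28° = 1013.7 N.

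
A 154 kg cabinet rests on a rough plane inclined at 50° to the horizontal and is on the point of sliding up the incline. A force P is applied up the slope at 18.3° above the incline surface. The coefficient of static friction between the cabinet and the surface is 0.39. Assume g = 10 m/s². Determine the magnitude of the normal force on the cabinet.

N ≈ 531 N

On the verge of sliding up the incline, friction equals μN and acts down the slope.
Perpendicular: N + P sin 18.3° = W cos 50° = 989.9 N.
Along incline: P cos 18.3° = W sin 50° + μN  with W sin 50° = 1180 N.
Solving the pair for P and N: P = 1461 N, N = 531.2 N (and f = μN = 207.2 N).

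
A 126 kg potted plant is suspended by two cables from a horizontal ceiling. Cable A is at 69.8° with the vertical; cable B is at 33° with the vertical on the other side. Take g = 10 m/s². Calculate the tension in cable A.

Angles from the horizontal: cable A is 90° − 69.8° = 20.2°, cable B is 90° − 33° = 57°.
Weight W = 126 × 10 = 1260 N acts straight down.
Horizontal: T_A cos 20.2° = T_B cos 57°  →  T_B = 1.723 T_A.
Vertical: T_A sin 20.2° + T_B sin 57° = 1260.
Substituting the horizontal relation into the vertical equation gives 1.79 T_A = 1260, so T_A = 703.7 N.

T_A ≈ 704 N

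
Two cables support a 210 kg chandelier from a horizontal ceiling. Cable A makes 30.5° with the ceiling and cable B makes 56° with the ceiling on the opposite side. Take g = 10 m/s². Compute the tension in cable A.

Weight W = 210 × 10 = 2100 N acts straight down.
Horizontal: T_A cos 30.5° = T_B cos 56°  →  T_B = 1.541 T_A.
Vertical: T_A sin 30.5° + T_B sin 56° = 2100.
Substituting the horizontal relation into the vertical equation gives 1.785 T_A = 2100, so T_A = 1176 N.

T_A ≈ 1180 N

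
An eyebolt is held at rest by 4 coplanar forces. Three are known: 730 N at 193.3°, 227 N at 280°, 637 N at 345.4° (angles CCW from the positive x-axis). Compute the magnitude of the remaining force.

Sum the known components: ΣF_x = -54.57 N, ΣF_y = -552.1 N.
For equilibrium the remaining force must supply (−ΣF_x, −ΣF_y) = (54.57, 552.1) N.
Magnitude = √((54.57)² + (552.1)²) = 554.7 N; direction = atan2(552.1, 54.57) = 84.4°.

F ≈ 555 N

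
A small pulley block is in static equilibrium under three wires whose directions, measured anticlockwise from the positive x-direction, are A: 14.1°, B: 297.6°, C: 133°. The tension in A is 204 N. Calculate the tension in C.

T_C ≈ 747 N

Resolve: ΣF_x = 204 cos 14.1° + T_B cos 297.6° + T_C cos 133° = 0.
        ΣF_y = 204 sin 14.1° + T_B sin 297.6° + T_C sin 133° = 0.
The known terms sum to (197.9, 49.7) N, so 0.4633 T_B − 0.6820 T_C = -197.9 and -0.8862 T_B + 0.7314 T_C = -49.7.
Solving simultaneously: T_B = 672.5 N, T_C = 747 N.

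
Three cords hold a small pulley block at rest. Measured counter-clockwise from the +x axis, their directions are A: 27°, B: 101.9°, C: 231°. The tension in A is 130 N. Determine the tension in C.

T_C ≈ 162 N

Resolve: ΣF_x = 130 cos 27° + T_B cos 101.9° + T_C cos 231° = 0.
        ΣF_y = 130 sin 27° + T_B sin 101.9° + T_C sin 231° = 0.
The known terms sum to (115.8, 59.02) N, so -0.2062 T_B − 0.6293 T_C = -115.8 and 0.9785 T_B − 0.7771 T_C = -59.02.
Solving simultaneously: T_B = 68.13 N, T_C = 161.7 N.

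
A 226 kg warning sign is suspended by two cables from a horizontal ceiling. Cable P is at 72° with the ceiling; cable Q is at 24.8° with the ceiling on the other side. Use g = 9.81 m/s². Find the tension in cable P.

T_P ≈ 2030 N

Weight W = 226 × 9.81 = 2217 N acts straight down.
Horizontal: T_P cos 72° = T_Q cos 24.8°  →  T_Q = 0.3404 T_P.
Vertical: T_P sin 72° + T_Q sin 24.8° = 2217.
Substituting the horizontal relation into the vertical equation gives 1.094 T_P = 2217, so T_P = 2027 N.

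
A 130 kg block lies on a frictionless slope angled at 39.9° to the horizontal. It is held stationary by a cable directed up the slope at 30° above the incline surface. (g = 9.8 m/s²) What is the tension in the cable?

T ≈ 944 N

Take axes along and perpendicular to the incline. Weight components: W sin 39.9° = 817.2 N down-slope, W cos 39.9° = 977.4 N into the surface.
Along incline: T cos 30° = W sin 39.9° → T = 943.6 N.
Perpendicular: N = W cos 39.9° − T sin 30° = 505.6 N.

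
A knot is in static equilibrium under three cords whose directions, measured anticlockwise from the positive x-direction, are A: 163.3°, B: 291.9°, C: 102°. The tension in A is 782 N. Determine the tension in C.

T_C ≈ 3550 N

Resolve: ΣF_x = 782 cos 163.3° + T_B cos 291.9° + T_C cos 102° = 0.
        ΣF_y = 782 sin 163.3° + T_B sin 291.9° + T_C sin 102° = 0.
The known terms sum to (-749, 224.7) N, so 0.3730 T_B − 0.2079 T_C = 749 and -0.9278 T_B + 0.9781 T_C = -224.7.
Solving simultaneously: T_B = 3990 N, T_C = 3555 N.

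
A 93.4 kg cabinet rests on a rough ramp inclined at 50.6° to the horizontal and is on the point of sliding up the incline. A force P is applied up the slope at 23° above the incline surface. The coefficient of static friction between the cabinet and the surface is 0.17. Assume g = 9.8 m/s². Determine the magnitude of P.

On the verge of sliding up the incline, friction equals μN and acts down the slope.
Perpendicular: N + P sin 23° = W cos 50.6° = 581 N.
Along incline: P cos 23° = W sin 50.6° + μN  with W sin 50.6° = 707.3 N.
Solving the pair for P and N: P = 816.7 N, N = 261.9 N (and f = μN = 44.52 N).

P ≈ 817 N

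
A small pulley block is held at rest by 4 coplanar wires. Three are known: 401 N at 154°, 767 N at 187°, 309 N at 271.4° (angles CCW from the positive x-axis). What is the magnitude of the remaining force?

F ≈ 1140 N

Sum the known components: ΣF_x = -1114 N, ΣF_y = -226.6 N.
For equilibrium the remaining force must supply (−ΣF_x, −ΣF_y) = (1114, 226.6) N.
Magnitude = √((1114)² + (226.6)²) = 1137 N; direction = atan2(226.6, 1114) = 11.5°.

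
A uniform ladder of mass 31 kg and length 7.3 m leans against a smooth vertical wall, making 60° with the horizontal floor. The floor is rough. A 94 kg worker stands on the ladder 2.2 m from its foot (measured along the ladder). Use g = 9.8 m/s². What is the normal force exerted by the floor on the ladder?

ΣF_y = 0: N_floor = 31×9.8 + 94×9.8 = 1225 N.

N_floor ≈ 1220 N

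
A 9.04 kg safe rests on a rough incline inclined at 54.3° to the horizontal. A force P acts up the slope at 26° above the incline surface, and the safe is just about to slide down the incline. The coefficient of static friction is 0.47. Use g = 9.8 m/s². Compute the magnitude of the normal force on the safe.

On the verge of sliding down the incline, friction equals μN and acts up the slope.
Perpendicular: N + P sin 26° = W cos 54.3° = 51.7 N.
Along incline: P cos 26° + μN = W sin 54.3° with W sin 54.3° = 71.94 N.
Solving the pair for P and N: P = 68.78 N, N = 21.55 N (and f = μN = 10.13 N).

N ≈ 21.5 N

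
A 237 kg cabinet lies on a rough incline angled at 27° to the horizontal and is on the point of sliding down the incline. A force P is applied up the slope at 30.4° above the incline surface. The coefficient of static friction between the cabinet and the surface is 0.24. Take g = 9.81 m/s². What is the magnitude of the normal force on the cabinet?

N ≈ 1690 N

On the verge of sliding down the incline, friction equals μN and acts up the slope.
Perpendicular: N + P sin 30.4° = W cos 27° = 2072 N.
Along incline: P cos 30.4° + μN = W sin 27° with W sin 27° = 1056 N.
Solving the pair for P and N: P = 753.4 N, N = 1690 N (and f = μN = 405.7 N).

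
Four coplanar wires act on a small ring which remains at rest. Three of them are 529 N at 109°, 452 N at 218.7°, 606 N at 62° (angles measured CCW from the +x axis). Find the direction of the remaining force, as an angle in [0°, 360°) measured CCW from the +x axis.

Sum the known components: ΣF_x = -240.5 N, ΣF_y = 752.6 N.
For equilibrium the remaining force must supply (−ΣF_x, −ΣF_y) = (240.5, -752.6) N.
Magnitude = √((240.5)² + (-752.6)²) = 790.1 N; direction = atan2(-752.6, 240.5) = 287.7°.

θ ≈ 288°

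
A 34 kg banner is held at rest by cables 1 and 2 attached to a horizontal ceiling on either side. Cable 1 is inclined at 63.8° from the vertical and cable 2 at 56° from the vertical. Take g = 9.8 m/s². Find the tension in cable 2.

Angles from the horizontal: cable 1 is 90° − 63.8° = 26.2°, cable 2 is 90° − 56° = 34°.
Weight W = 34 × 9.8 = 333.2 N acts straight down.
Horizontal: T_1 cos 26.2° = T_2 cos 34°  →  T_1 = 0.924 T_2.
Vertical: T_1 sin 26.2° + T_2 sin 34° = 333.2.
Substituting the horizontal relation into the vertical equation gives 0.9671 T_2 = 333.2, so T_2 = 344.5 N.

T_2 ≈ 345 N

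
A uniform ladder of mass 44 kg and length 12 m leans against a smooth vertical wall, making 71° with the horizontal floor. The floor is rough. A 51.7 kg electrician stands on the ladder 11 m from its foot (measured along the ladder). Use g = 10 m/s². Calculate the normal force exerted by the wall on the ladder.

N_wall ≈ 239 N

Torques about the foot: N_wall · 12 sin 71° = 44×10×6 cos 71° + 51.7×10×11 cos 71° → N_wall = 238.93 N.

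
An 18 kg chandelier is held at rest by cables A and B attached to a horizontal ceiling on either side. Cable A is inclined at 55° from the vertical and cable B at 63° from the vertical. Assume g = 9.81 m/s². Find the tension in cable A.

Angles from the horizontal: cable A is 90° − 55° = 35°, cable B is 90° − 63° = 27°.
Weight W = 18 × 9.81 = 176.6 N acts straight down.
Horizontal: T_A cos 35° = T_B cos 27°  →  T_B = 0.9194 T_A.
Vertical: T_A sin 35° + T_B sin 27° = 176.6.
Substituting the horizontal relation into the vertical equation gives 0.991 T_A = 176.6, so T_A = 178.2 N.

T_A ≈ 178 N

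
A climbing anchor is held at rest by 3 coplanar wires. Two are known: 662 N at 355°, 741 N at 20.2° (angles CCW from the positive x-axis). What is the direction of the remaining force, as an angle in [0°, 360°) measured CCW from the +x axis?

Sum the known components: ΣF_x = 1355 N, ΣF_y = 198.2 N.
For equilibrium the remaining force must supply (−ΣF_x, −ΣF_y) = (-1355, -198.2) N.
Magnitude = √((-1355)² + (-198.2)²) = 1369 N; direction = atan2(-198.2, -1355) = 188.3°.

θ ≈ 188°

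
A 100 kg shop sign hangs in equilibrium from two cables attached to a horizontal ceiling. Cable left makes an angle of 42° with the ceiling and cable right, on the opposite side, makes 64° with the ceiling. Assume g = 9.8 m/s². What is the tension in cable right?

T_right ≈ 758 N

Weight W = 100 × 9.8 = 980 N acts straight down.
Horizontal: T_left cos 42° = T_right cos 64°  →  T_left = 0.5899 T_right.
Vertical: T_left sin 42° + T_right sin 64° = 980.
Substituting the horizontal relation into the vertical equation gives 1.294 T_right = 980, so T_right = 757.6 N.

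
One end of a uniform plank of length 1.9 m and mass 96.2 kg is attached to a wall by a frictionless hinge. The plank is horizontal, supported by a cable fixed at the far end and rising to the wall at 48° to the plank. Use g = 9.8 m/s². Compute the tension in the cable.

T ≈ 634 N

Take torques about the hinge: T sin 48° · 1.9 = 96.2×9.8×0.95 = 895.62 N·m.
So T = 895.62 / (0.7431 × 1.9) = 634.3 N.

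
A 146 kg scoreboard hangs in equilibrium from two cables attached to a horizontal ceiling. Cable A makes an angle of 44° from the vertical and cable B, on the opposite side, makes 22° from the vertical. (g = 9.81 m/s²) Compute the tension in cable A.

T_A ≈ 587 N

Angles from the horizontal: cable A is 90° − 44° = 46°, cable B is 90° − 22° = 68°.
Weight W = 146 × 9.81 = 1432 N acts straight down.
Horizontal: T_A cos 46° = T_B cos 68°  →  T_B = 1.854 T_A.
Vertical: T_A sin 46° + T_B sin 68° = 1432.
Substituting the horizontal relation into the vertical equation gives 2.439 T_A = 1432, so T_A = 587.3 N.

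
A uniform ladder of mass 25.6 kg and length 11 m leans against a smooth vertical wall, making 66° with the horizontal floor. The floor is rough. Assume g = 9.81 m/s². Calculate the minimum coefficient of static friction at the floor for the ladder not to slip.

μ_min ≈ 0.223

ΣF_y = 0: N_floor = 25.6×9.81 = 251.14 N.
Torques about the foot: N_wall · 11 sin 66° = 25.6×9.81×5.5 cos 66° → N_wall = 55.906 N.
ΣF_x = 0: f_floor = N_wall = 55.906 N.
μ_min = f_floor / N_floor = 55.906 / 251.14 = 0.2226.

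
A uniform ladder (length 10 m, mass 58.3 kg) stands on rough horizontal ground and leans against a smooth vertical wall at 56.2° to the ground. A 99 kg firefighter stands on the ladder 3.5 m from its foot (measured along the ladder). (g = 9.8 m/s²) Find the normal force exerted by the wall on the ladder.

Torques about the foot: N_wall · 10 sin 56.2° = 58.3×9.8×5 cos 56.2° + 99×9.8×3.5 cos 56.2° → N_wall = 418.56 N.

N_wall ≈ 419 N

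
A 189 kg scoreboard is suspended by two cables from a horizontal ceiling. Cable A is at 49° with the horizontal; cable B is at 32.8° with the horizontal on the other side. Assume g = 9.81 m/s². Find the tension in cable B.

T_B ≈ 1230 N

Weight W = 189 × 9.81 = 1854 N acts straight down.
Horizontal: T_A cos 49° = T_B cos 32.8°  →  T_A = 1.281 T_B.
Vertical: T_A sin 49° + T_B sin 32.8° = 1854.
Substituting the horizontal relation into the vertical equation gives 1.509 T_B = 1854, so T_B = 1229 N.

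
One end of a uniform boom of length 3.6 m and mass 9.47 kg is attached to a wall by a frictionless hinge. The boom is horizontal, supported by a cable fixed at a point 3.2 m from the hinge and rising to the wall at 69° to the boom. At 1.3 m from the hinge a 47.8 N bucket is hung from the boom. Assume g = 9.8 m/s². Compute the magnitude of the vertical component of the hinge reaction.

|H_y| ≈ 69 N

Take torques about the hinge: T sin 69° · 3.2 = 9.47×9.8×1.8 + 47.8×1.3 = 229.19 N·m.
So T = 229.19 / (0.9336 × 3.2) = 76.718 N.
ΣF_y = 0: H_y = (9.47×9.8 + 47.8) − T sin 69° = 140.61 − 71.622 = 68.984 N.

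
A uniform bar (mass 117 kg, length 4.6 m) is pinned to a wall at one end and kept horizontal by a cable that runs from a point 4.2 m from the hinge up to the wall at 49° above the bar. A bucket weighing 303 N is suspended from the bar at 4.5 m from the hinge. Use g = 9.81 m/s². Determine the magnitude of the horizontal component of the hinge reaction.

H_x ≈ 829 N

Take torques about the hinge: T sin 49° · 4.2 = 117×9.81×2.3 + 303×4.5 = 4003.4 N·m.
So T = 4003.4 / (0.7547 × 4.2) = 1263 N.
ΣF_x = 0: H_x = T cos 49° = 828.59 N.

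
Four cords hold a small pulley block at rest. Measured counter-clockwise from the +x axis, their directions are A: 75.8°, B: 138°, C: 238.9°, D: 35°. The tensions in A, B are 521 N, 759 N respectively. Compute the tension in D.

Resolve: ΣF_x = 521 cos 75.8° + 759 cos 138° + T_C cos 238.9° + T_D cos 35° = 0.
        ΣF_y = 521 sin 75.8° + 759 sin 138° + T_C sin 238.9° + T_D sin 35° = 0.
The known terms sum to (-436.2, 1013) N, so -0.5165 T_C + 0.8192 T_D = 436.2 and -0.8563 T_C + 0.5736 T_D = -1013.
Solving simultaneously: T_C = 2666 N, T_D = 2213 N.

T_D ≈ 2210 N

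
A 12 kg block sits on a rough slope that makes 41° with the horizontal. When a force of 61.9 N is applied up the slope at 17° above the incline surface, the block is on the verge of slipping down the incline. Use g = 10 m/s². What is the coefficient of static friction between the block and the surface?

On the verge of sliding down the incline, friction is at its maximum μN and acts up the slope.
Perpendicular to incline: N = W cos 41° − P sin 17° = 90.57 − 18.1 = 72.47 N.
Along incline: P cos 17° + μN = W sin 41° → μ = (W sin 41° − P cos 17°) / N = 0.2695.

μ ≈ 0.270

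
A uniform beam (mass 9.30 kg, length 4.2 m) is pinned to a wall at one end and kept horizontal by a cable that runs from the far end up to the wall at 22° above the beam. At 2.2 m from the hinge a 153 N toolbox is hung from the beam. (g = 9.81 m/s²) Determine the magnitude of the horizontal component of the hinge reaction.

H_x ≈ 311 N

Take torques about the hinge: T sin 22° · 4.2 = 9.30×9.81×2.1 + 153×2.2 = 528.19 N·m.
So T = 528.19 / (0.3746 × 4.2) = 335.71 N.
ΣF_x = 0: H_x = T cos 22° = 311.27 N.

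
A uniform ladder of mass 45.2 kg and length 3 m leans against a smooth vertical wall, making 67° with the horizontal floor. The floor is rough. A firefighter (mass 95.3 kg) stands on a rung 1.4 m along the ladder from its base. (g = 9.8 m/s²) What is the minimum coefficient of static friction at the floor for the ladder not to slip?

μ_min ≈ 0.203

ΣF_y = 0: N_floor = 45.2×9.8 + 95.3×9.8 = 1376.9 N.
Torques about the foot: N_wall · 3 sin 67° = 45.2×9.8×1.5 cos 67° + 95.3×9.8×1.4 cos 67° → N_wall = 279.02 N.
ΣF_x = 0: f_floor = N_wall = 279.02 N.
μ_min = f_floor / N_floor = 279.02 / 1376.9 = 0.2026.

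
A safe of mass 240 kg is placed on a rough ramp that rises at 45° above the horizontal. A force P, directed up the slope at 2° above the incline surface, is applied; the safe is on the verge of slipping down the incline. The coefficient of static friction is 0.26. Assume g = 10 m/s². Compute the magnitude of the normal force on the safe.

N ≈ 1650 N

On the verge of sliding down the incline, friction equals μN and acts up the slope.
Perpendicular: N + P sin 2° = W cos 45° = 1697 N.
Along incline: P cos 2° + μN = W sin 45° with W sin 45° = 1697 N.
Solving the pair for P and N: P = 1268 N, N = 1653 N (and f = μN = 429.7 N).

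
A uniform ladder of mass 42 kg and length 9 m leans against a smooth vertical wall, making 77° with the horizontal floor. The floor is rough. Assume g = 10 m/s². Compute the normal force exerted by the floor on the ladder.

ΣF_y = 0: N_floor = 42×10 = 420 N.

N_floor ≈ 420 N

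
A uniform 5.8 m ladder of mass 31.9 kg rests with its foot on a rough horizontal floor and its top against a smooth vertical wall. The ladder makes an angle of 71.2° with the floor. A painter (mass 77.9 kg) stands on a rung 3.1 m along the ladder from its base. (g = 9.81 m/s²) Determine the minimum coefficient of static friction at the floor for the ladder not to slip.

μ_min ≈ 0.179

ΣF_y = 0: N_floor = 31.9×9.81 + 77.9×9.81 = 1077.1 N.
Torques about the foot: N_wall · 5.8 sin 71.2° = 31.9×9.81×2.9 cos 71.2° + 77.9×9.81×3.1 cos 71.2° → N_wall = 192.31 N.
ΣF_x = 0: f_floor = N_wall = 192.31 N.
μ_min = f_floor / N_floor = 192.31 / 1077.1 = 0.1785.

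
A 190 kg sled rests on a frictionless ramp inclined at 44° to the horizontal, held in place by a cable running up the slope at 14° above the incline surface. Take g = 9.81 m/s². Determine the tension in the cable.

Take axes along and perpendicular to the incline. Weight components: W sin 44° = 1295 N down-slope, W cos 44° = 1341 N into the surface.
Along incline: T cos 14° = W sin 44° → T = 1334 N.
Perpendicular: N = W cos 44° − T sin 14° = 1018 N.

T ≈ 1330 N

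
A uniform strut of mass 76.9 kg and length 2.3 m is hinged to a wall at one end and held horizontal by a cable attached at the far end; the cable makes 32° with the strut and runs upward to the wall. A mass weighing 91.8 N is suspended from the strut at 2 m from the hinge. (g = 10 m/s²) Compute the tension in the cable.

Take torques about the hinge: T sin 32° · 2.3 = 76.9×10×1.15 + 91.8×2 = 1067.9 N·m.
So T = 1067.9 / (0.5299 × 2.3) = 876.22 N.

T ≈ 876 N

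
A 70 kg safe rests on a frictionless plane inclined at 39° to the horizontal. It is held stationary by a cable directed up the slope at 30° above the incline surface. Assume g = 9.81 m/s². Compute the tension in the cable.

Take axes along and perpendicular to the incline. Weight components: W sin 39° = 432.2 N down-slope, W cos 39° = 533.7 N into the surface.
Along incline: T cos 30° = W sin 39° → T = 499 N.
Perpendicular: N = W cos 39° − T sin 30° = 284.2 N.

T ≈ 499 N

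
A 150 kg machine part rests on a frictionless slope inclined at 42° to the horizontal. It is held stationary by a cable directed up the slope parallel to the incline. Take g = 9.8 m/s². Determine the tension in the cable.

Take axes along and perpendicular to the incline. Weight components: W sin 42° = 983.6 N down-slope, W cos 42° = 1092 N into the surface.
Along incline: T cos 0° = W sin 42° → T = 983.6 N.
Perpendicular: N = W cos 42° − T sin 0° = 1092 N.

T ≈ 984 N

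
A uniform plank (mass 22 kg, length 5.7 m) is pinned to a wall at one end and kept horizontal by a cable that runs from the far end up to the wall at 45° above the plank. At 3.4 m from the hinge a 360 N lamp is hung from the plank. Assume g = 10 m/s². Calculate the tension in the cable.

T ≈ 459 N

Take torques about the hinge: T sin 45° · 5.7 = 22×10×2.85 + 360×3.4 = 1851 N·m.
So T = 1851 / (0.7071 × 5.7) = 459.25 N.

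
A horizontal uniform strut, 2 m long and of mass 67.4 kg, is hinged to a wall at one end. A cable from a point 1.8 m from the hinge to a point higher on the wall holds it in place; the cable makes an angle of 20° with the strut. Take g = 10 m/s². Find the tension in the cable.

T ≈ 1090 N

Take torques about the hinge: T sin 20° · 1.8 = 67.4×10×1 = 674 N·m.
So T = 674 / (0.3420 × 1.8) = 1094.8 N.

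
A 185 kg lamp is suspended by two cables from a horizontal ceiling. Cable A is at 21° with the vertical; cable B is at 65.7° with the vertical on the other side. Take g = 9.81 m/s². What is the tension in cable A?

Angles from the horizontal: cable A is 90° − 21° = 69°, cable B is 90° − 65.7° = 24.3°.
Weight W = 185 × 9.81 = 1815 N acts straight down.
Horizontal: T_A cos 69° = T_B cos 24.3°  →  T_B = 0.3932 T_A.
Vertical: T_A sin 69° + T_B sin 24.3° = 1815.
Substituting the horizontal relation into the vertical equation gives 1.095 T_A = 1815, so T_A = 1657 N.

T_A ≈ 1660 N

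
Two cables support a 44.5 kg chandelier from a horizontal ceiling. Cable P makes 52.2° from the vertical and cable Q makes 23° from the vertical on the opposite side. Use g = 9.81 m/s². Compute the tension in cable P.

Angles from the horizontal: cable P is 90° − 52.2° = 37.8°, cable Q is 90° − 23° = 67°.
Weight W = 44.5 × 9.81 = 436.5 N acts straight down.
Horizontal: T_P cos 37.8° = T_Q cos 67°  →  T_Q = 2.022 T_P.
Vertical: T_P sin 37.8° + T_Q sin 67° = 436.5.
Substituting the horizontal relation into the vertical equation gives 2.474 T_P = 436.5, so T_P = 176.4 N.

T_P ≈ 176 N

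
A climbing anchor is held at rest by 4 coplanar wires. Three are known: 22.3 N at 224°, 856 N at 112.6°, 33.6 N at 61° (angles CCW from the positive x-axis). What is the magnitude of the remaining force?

Sum the known components: ΣF_x = -328.7 N, ΣF_y = 804.2 N.
For equilibrium the remaining force must supply (−ΣF_x, −ΣF_y) = (328.7, -804.2) N.
Magnitude = √((328.7)² + (-804.2)²) = 868.8 N; direction = atan2(-804.2, 328.7) = 292.2°.

F ≈ 869 N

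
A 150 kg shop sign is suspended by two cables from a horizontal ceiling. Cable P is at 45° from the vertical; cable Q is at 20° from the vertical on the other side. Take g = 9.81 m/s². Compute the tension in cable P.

T_P ≈ 555 N

Angles from the horizontal: cable P is 90° − 45° = 45°, cable Q is 90° − 20° = 70°.
Weight W = 150 × 9.81 = 1472 N acts straight down.
Horizontal: T_P cos 45° = T_Q cos 70°  →  T_Q = 2.067 T_P.
Vertical: T_P sin 45° + T_Q sin 70° = 1472.
Substituting the horizontal relation into the vertical equation gives 2.65 T_P = 1472, so T_P = 555.3 N.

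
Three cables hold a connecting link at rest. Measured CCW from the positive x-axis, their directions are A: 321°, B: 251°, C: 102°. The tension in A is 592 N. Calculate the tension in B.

T_B ≈ 723 N

Resolve: ΣF_x = 592 cos 321° + T_B cos 251° + T_C cos 102° = 0.
        ΣF_y = 592 sin 321° + T_B sin 251° + T_C sin 102° = 0.
The known terms sum to (460.1, -372.6) N, so -0.3256 T_B − 0.2079 T_C = -460.1 and -0.9455 T_B + 0.9781 T_C = 372.6.
Solving simultaneously: T_B = 723.4 N, T_C = 1080 N.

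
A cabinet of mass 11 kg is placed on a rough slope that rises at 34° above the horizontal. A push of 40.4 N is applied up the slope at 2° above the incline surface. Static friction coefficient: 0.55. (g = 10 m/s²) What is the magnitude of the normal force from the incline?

N ≈ 89.8 N

Axes along / perpendicular to the incline. W sin 34° = 61.51 N down-slope; W cos 34° = 91.19 N into the surface.
Perpendicular: N = W cos 34° − P sin 2° = 91.19 − 1.41 = 89.78 N.
Along incline: P cos 2° + f = W sin 34° (friction acts up-slope) → f = 61.51 − 40.38 = 21.14 N.
|f| = 21.14 N ≤ μN = 49.38 N, so the cabinet is indeed static.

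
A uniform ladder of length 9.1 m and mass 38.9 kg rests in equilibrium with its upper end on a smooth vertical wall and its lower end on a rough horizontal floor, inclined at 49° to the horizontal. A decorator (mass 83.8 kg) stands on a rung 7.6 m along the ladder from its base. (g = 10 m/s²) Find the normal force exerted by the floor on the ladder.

ΣF_y = 0: N_floor = 38.9×10 + 83.8×10 = 1227 N.

N_floor ≈ 1230 N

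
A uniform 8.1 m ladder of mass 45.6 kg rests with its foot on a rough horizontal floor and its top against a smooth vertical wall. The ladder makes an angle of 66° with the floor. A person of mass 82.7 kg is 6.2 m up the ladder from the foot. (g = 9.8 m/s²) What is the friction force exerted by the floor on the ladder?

Torques about the foot: N_wall · 8.1 sin 66° = 45.6×9.8×4.05 cos 66° + 82.7×9.8×6.2 cos 66° → N_wall = 375.68 N.
ΣF_x = 0: f_floor = N_wall = 375.68 N.

f ≈ 376 N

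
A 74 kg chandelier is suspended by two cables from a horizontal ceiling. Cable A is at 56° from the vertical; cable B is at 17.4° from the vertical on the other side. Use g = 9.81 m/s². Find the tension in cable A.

T_A ≈ 227 N

Angles from the horizontal: cable A is 90° − 56° = 34°, cable B is 90° − 17.4° = 72.6°.
Weight W = 74 × 9.81 = 725.9 N acts straight down.
Horizontal: T_A cos 34° = T_B cos 72.6°  →  T_B = 2.772 T_A.
Vertical: T_A sin 34° + T_B sin 72.6° = 725.9.
Substituting the horizontal relation into the vertical equation gives 3.205 T_A = 725.9, so T_A = 226.5 N.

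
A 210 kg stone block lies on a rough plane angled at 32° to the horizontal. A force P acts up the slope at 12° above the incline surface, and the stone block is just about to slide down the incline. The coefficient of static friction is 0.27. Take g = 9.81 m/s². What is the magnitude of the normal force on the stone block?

On the verge of sliding down the incline, friction equals μN and acts up the slope.
Perpendicular: N + P sin 12° = W cos 32° = 1747 N.
Along incline: P cos 12° + μN = W sin 32° with W sin 32° = 1092 N.
Solving the pair for P and N: P = 672.4 N, N = 1607 N (and f = μN = 434 N).

N ≈ 1610 N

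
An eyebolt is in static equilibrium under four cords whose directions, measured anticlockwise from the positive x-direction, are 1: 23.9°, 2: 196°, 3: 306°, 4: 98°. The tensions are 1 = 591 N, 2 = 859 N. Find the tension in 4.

Resolve: ΣF_x = 591 cos 23.9° + 859 cos 196° + T_3 cos 306° + T_4 cos 98° = 0.
        ΣF_y = 591 sin 23.9° + 859 sin 196° + T_3 sin 306° + T_4 sin 98° = 0.
The known terms sum to (-285.4, 2.666) N, so 0.5878 T_3 − 0.1392 T_4 = 285.4 and -0.8090 T_3 + 0.9903 T_4 = -2.666.
Solving simultaneously: T_3 = 601.2 N, T_4 = 488.5 N.

T_4 ≈ 488 N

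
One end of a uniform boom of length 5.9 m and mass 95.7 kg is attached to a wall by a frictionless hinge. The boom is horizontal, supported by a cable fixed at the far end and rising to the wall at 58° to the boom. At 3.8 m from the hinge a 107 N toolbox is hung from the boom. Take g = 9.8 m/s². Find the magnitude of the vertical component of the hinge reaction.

|H_y| ≈ 507 N

Take torques about the hinge: T sin 58° · 5.9 = 95.7×9.8×2.95 + 107×3.8 = 3173.3 N·m.
So T = 3173.3 / (0.8480 × 5.9) = 634.22 N.
ΣF_y = 0: H_y = (95.7×9.8 + 107) − T sin 58° = 1044.9 − 537.85 = 507.01 N.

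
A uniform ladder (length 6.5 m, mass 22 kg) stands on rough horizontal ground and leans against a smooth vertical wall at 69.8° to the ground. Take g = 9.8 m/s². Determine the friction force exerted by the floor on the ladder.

Torques about the foot: N_wall · 6.5 sin 69.8° = 22×9.8×3.25 cos 69.8° → N_wall = 39.663 N.
ΣF_x = 0: f_floor = N_wall = 39.663 N.

f ≈ 39.7 N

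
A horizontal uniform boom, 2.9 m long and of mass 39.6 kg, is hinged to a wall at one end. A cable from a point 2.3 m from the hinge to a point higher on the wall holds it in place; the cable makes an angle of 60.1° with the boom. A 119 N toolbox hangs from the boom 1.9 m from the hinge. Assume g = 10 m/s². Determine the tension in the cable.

Take torques about the hinge: T sin 60.1° · 2.3 = 39.6×10×1.45 + 119×1.9 = 800.3 N·m.
So T = 800.3 / (0.8669 × 2.3) = 401.38 N.

T ≈ 401 N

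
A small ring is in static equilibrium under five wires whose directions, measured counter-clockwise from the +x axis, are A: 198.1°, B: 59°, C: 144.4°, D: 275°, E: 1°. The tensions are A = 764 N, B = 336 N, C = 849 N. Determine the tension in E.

T_E ≈ 1190 N

Resolve: ΣF_x = 764 cos 198.1° + 336 cos 59° + 849 cos 144.4° + T_D cos 275° + T_E cos 1° = 0.
        ΣF_y = 764 sin 198.1° + 336 sin 59° + 849 sin 144.4° + T_D sin 275° + T_E sin 1° = 0.
The known terms sum to (-1243, 544.9) N, so 0.0872 T_D + 0.9998 T_E = 1243 and -0.9962 T_D + 0.0175 T_E = -544.9.
Solving simultaneously: T_D = 567.9 N, T_E = 1194 N.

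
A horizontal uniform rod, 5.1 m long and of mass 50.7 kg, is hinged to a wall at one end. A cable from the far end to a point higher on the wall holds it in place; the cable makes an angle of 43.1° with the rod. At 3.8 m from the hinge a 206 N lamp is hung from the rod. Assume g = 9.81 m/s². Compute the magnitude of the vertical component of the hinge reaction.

Take torques about the hinge: T sin 43.1° · 5.1 = 50.7×9.81×2.55 + 206×3.8 = 2051.1 N·m.
So T = 2051.1 / (0.6833 × 5.1) = 588.6 N.
ΣF_y = 0: H_y = (50.7×9.81 + 206) − T sin 43.1° = 703.37 − 402.17 = 301.19 N.

|H_y| ≈ 301 N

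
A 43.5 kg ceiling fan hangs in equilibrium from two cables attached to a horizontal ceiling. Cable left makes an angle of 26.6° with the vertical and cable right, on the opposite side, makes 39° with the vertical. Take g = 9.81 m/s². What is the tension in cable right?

Angles from the horizontal: cable left is 90° − 26.6° = 63.4°, cable right is 90° − 39° = 51°.
Weight W = 43.5 × 9.81 = 426.7 N acts straight down.
Horizontal: T_left cos 63.4° = T_right cos 51°  →  T_left = 1.405 T_right.
Vertical: T_left sin 63.4° + T_right sin 51° = 426.7.
Substituting the horizontal relation into the vertical equation gives 2.034 T_right = 426.7, so T_right = 209.8 N.

T_right ≈ 210 N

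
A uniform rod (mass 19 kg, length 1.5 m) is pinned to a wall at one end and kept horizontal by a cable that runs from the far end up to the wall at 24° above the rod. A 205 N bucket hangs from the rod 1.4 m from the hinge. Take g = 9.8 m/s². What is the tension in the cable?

T ≈ 699 N

Take torques about the hinge: T sin 24° · 1.5 = 19×9.8×0.75 + 205×1.4 = 426.65 N·m.
So T = 426.65 / (0.4067 × 1.5) = 699.31 N.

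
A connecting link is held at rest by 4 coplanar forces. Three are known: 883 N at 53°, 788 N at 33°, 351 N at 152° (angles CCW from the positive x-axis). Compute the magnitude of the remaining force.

Sum the known components: ΣF_x = 882.4 N, ΣF_y = 1299 N.
For equilibrium the remaining force must supply (−ΣF_x, −ΣF_y) = (-882.4, -1299) N.
Magnitude = √((-882.4)² + (-1299)²) = 1570 N; direction = atan2(-1299, -882.4) = 235.8°.

F ≈ 1570 N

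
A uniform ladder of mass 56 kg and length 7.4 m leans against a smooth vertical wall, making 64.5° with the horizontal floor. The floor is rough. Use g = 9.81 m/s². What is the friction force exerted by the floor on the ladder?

Torques about the foot: N_wall · 7.4 sin 64.5° = 56×9.81×3.7 cos 64.5° → N_wall = 131.02 N.
ΣF_x = 0: f_floor = N_wall = 131.02 N.

f ≈ 131 N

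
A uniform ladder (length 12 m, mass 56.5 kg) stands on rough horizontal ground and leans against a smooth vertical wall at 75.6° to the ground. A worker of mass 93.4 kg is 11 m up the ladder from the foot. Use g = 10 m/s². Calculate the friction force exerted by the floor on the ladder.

Torques about the foot: N_wall · 12 sin 75.6° = 56.5×10×6 cos 75.6° + 93.4×10×11 cos 75.6° → N_wall = 292.36 N.
ΣF_x = 0: f_floor = N_wall = 292.36 N.

f ≈ 292 N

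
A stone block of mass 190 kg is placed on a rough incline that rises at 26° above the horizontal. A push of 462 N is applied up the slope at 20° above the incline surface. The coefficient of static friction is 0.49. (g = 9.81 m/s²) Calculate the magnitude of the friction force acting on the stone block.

Axes along / perpendicular to the incline. W sin 26° = 817.1 N down-slope; W cos 26° = 1675 N into the surface.
Perpendicular: N = W cos 26° − P sin 20° = 1675 − 158 = 1517 N.
Along incline: P cos 20° + f = W sin 26° (friction acts up-slope) → f = 817.1 − 434.1 = 382.9 N.
|f| = 382.9 N ≤ μN = 743.5 N, so the stone block is indeed static.

f ≈ 383 N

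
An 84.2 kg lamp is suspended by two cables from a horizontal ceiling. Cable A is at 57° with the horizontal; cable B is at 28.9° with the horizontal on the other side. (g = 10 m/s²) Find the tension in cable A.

Weight W = 84.2 × 10 = 842 N acts straight down.
Horizontal: T_A cos 57° = T_B cos 28.9°  →  T_B = 0.6221 T_A.
Vertical: T_A sin 57° + T_B sin 28.9° = 842.
Substituting the horizontal relation into the vertical equation gives 1.139 T_A = 842, so T_A = 739 N.

T_A ≈ 739 N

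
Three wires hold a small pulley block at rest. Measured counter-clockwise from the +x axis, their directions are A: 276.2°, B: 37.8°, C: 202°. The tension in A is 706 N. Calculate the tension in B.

T_B ≈ 2490 N

Resolve: ΣF_x = 706 cos 276.2° + T_B cos 37.8° + T_C cos 202° = 0.
        ΣF_y = 706 sin 276.2° + T_B sin 37.8° + T_C sin 202° = 0.
The known terms sum to (76.25, -701.9) N, so 0.7902 T_B − 0.9272 T_C = -76.25 and 0.6129 T_B − 0.3746 T_C = 701.9.
Solving simultaneously: T_B = 2495 N, T_C = 2208 N.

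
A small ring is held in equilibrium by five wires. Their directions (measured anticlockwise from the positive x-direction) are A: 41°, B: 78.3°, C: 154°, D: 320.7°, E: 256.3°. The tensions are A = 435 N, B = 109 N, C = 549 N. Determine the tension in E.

Resolve: ΣF_x = 435 cos 41° + 109 cos 78.3° + 549 cos 154° + T_D cos 320.7° + T_E cos 256.3° = 0.
        ΣF_y = 435 sin 41° + 109 sin 78.3° + 549 sin 154° + T_D sin 320.7° + T_E sin 256.3° = 0.
The known terms sum to (-143, 632.8) N, so 0.7738 T_D − 0.2368 T_E = 143 and -0.6334 T_D − 0.9715 T_E = -632.8.
Solving simultaneously: T_D = 320.3 N, T_E = 442.5 N.

T_E ≈ 443 N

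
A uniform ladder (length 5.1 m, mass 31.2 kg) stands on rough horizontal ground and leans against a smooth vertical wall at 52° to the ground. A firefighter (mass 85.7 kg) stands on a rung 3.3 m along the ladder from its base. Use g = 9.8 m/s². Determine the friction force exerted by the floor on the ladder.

Torques about the foot: N_wall · 5.1 sin 52° = 31.2×9.8×2.55 cos 52° + 85.7×9.8×3.3 cos 52° → N_wall = 544.02 N.
ΣF_x = 0: f_floor = N_wall = 544.02 N.

f ≈ 544 N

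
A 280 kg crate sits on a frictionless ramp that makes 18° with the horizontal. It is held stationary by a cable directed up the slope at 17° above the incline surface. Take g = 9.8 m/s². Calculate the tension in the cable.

Take axes along and perpendicular to the incline. Weight components: W sin 18° = 847.9 N down-slope, W cos 18° = 2610 N into the surface.
Along incline: T cos 17° = W sin 18° → T = 886.7 N.
Perpendicular: N = W cos 18° − T sin 17° = 2350 N.

T ≈ 887 N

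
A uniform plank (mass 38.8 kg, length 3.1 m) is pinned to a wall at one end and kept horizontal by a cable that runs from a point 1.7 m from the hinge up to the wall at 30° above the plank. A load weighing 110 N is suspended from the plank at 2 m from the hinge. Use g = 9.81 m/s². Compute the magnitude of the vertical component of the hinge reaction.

|H_y| ≈ 14.2 N

Take torques about the hinge: T sin 30° · 1.7 = 38.8×9.81×1.55 + 110×2 = 809.97 N·m.
So T = 809.97 / (0.5000 × 1.7) = 952.91 N.
ΣF_y = 0: H_y = (38.8×9.81 + 110) − T sin 30° = 490.63 − 476.45 = 14.173 N.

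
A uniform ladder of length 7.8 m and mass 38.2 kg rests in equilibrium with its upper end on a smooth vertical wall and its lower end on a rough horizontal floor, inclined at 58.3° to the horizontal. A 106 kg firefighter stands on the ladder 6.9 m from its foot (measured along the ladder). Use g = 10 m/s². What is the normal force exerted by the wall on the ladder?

N_wall ≈ 697 N

Torques about the foot: N_wall · 7.8 sin 58.3° = 38.2×10×3.9 cos 58.3° + 106×10×6.9 cos 58.3° → N_wall = 697.09 N.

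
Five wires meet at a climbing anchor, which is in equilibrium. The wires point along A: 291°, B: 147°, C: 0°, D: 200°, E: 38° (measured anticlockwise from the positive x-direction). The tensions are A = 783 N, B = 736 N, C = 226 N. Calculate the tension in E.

Resolve: ΣF_x = 783 cos 291° + 736 cos 147° + 226 cos 0° + T_D cos 200° + T_E cos 38° = 0.
        ΣF_y = 783 sin 291° + 736 sin 147° + 226 sin 0° + T_D sin 200° + T_E sin 38° = 0.
The known terms sum to (-110.7, -330.1) N, so -0.9397 T_D + 0.7880 T_E = 110.7 and -0.3420 T_D + 0.6157 T_E = 330.1.
Solving simultaneously: T_D = 621.4 N, T_E = 881.4 N.

T_E ≈ 881 N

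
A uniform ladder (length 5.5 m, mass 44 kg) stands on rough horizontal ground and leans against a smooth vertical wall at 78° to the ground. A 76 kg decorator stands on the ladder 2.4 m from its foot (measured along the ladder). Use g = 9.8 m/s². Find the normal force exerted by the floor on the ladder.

N_floor ≈ 1180 N

ΣF_y = 0: N_floor = 44×9.8 + 76×9.8 = 1176 N.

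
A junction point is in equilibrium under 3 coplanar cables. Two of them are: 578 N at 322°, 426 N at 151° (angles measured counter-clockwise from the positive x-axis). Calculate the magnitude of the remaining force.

F ≈ 171 N

Sum the known components: ΣF_x = 82.88 N, ΣF_y = -149.3 N.
For equilibrium the remaining force must supply (−ΣF_x, −ΣF_y) = (-82.88, 149.3) N.
Magnitude = √((-82.88)² + (149.3)²) = 170.8 N; direction = atan2(149.3, -82.88) = 119.0°.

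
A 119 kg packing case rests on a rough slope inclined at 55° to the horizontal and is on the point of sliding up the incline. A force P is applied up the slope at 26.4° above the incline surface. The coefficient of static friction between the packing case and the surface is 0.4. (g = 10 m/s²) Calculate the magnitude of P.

On the verge of sliding up the incline, friction equals μN and acts down the slope.
Perpendicular: N + P sin 26.4° = W cos 55° = 682.6 N.
Along incline: P cos 26.4° = W sin 55° + μN  with W sin 55° = 974.8 N.
Solving the pair for P and N: P = 1162 N, N = 165.8 N (and f = μN = 66.3 N).

P ≈ 1160 N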